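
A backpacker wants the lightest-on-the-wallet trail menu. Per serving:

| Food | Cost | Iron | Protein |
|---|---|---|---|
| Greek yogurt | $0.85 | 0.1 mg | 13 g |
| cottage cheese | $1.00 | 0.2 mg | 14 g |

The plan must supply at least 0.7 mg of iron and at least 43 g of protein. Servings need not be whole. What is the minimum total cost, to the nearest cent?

$3.50

An LP optimum is at a vertex; with two nutrient constraints at most two foods are used. Check each candidate.
Greek yogurt only: max(0.7/0.1, 43/13) = 7 servings → $5.95.
cottage cheese only: max(0.7/0.2, 43/14) = 3.5 servings → $3.50.
Greek yogurt + cottage cheese: intersection lies outside the first quadrant.
The minimum over all feasible corners is $3.50.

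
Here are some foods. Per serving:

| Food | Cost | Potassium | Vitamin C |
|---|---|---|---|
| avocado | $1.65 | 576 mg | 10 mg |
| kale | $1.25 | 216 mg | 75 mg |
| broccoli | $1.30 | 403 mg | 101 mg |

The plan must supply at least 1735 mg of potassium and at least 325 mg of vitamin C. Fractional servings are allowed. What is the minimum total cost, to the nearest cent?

$5.43

Two binding constraints pin down two serving amounts, so the optimal mix uses at most two foods. The candidates are each food alone (scaled to the tighter of potassium/vitamin C) and each pair with both constraints tight.
avocado only: max(1735/576, 325/10) = 32.5 servings → $53.62.
kale only: max(1735/216, 325/75) = 8.032 servings → $10.04.
broccoli only: max(1735/403, 325/101) = 4.305 servings → $5.60.
avocado + kale with both tight: 1.46 servings and 4.139 servings → $7.58.
avocado + broccoli with both tight: 0.8174 servings and 3.137 servings → $5.43.
kale + broccoli: the both-tight solution has a negative serving — not a feasible corner.
Cheapest feasible corner: $5.43.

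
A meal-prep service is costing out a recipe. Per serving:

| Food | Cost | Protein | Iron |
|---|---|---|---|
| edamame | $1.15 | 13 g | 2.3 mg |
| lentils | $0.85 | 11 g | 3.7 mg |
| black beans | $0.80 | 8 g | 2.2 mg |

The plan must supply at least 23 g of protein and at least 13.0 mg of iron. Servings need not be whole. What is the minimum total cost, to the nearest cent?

This is a tiny linear program; its minimum lies at a vertex of the feasible set. List the vertices and price them.
edamame only: max(23/13, 13.0/2.3) = 5.652 servings → $6.50.
lentils only: max(23/11, 13.0/3.7) = 3.514 servings → $2.99.
black beans only: max(23/8, 13.0/2.2) = 5.909 servings → $4.73.
edamame + lentils: intersection lies outside the first quadrant.
edamame + black beans: intersection lies outside the first quadrant.
lentils + black beans with both targets exact would need a negative amount; discard.
Cheapest feasible corner: $2.99.

$2.99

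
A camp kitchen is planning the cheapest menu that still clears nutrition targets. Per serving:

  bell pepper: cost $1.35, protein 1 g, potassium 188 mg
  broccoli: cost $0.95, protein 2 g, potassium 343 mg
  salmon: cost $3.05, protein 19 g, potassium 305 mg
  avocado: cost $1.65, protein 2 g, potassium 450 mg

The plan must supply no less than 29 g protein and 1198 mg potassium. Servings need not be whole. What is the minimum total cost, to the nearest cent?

The cheapest plan sits at a corner of the feasible region — with two constraints it uses at most two foods.
bell pepper only: max(29/1, 1198/188) = 29 servings → $39.15.
broccoli only: max(29/2, 1198/343) = 14.5 servings → $13.78.
salmon only: max(29/19, 1198/305) = 3.928 servings → $11.98.
avocado only: max(29/2, 1198/450) = 14.5 servings → $23.93.
bell pepper + broccoli with both targets exact would need a negative amount; discard.
bell pepper + salmon with both tight: 4.26 servings and 1.302 servings → $9.72.
bell pepper + avocado: the both-tight solution has a negative serving — not a feasible corner.
broccoli + salmon with both tight: 2.356 servings and 1.278 servings → $6.14.
broccoli + avocado: the both-tight solution has a negative serving — not a feasible corner.
salmon + avocado with both tight: 1.342 servings and 1.753 servings → $6.98.
The minimum over all feasible corners is $6.14.

$6.14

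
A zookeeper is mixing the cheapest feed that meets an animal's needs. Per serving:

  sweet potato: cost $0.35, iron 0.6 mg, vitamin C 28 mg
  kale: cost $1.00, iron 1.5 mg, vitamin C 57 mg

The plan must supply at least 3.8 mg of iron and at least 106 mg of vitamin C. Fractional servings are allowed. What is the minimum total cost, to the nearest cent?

A basic optimal solution has at most two foods positive. Try each food alone and each pair with both targets met exactly.
sweet potato only: max(3.8/0.6, 106/28) = 6.333 servings → $2.22.
kale only: max(3.8/1.5, 106/57) = 2.533 servings → $2.53.
sweet potato + kale: intersection lies outside the first quadrant.
So the least-cost plan costs $2.22.

$2.22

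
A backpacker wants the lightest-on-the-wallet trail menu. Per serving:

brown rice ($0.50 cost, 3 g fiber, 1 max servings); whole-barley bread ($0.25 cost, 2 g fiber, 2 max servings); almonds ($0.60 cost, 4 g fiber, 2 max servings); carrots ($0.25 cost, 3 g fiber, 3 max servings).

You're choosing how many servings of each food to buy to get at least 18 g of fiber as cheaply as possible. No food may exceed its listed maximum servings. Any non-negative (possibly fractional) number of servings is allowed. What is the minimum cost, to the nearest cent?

Cost per g of fiber: carrots $0.0833, whole-barley bread $0.1250, almonds $0.1500, brown rice $0.1667.
Take 3 servings of carrots: +9.0 g fiber for $0.75 (total $0.75, still need 9.0 g).
Take 2 servings of whole-barley bread: +4.0 g fiber for $0.50 (total $1.25, still need 5.0 g).
Take 1.25 servings of almonds: +5.0 g fiber for $0.75 (total $2.00, still need 0.0 g).
Filling from the cheapest source first is optimal under one linear minimum: $2.00.

$2.00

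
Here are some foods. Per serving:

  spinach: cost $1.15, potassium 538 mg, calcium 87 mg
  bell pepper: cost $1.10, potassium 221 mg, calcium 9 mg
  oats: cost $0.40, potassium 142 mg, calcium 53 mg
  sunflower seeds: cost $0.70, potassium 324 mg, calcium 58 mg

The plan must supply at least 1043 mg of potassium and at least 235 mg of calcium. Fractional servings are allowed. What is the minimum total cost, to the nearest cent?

A basic optimal solution has at most two foods positive. Try each food alone and each pair with both targets met exactly.
spinach only: max(1043/538, 235/87) = 2.701 servings → $3.11.
bell pepper only: max(1043/221, 235/9) = 26.11 servings → $28.72.
oats only: max(1043/142, 235/53) = 7.345 servings → $2.94.
sunflower seeds only: max(1043/324, 235/58) = 4.052 servings → $2.84.
spinach + bell pepper with both targets exact would need a negative amount; discard.
spinach + oats with both tight: 1.356 servings and 2.208 servings → $2.44.
spinach + sunflower seeds: intersection lies outside the first quadrant.
bell pepper + oats with both tight: 2.1 servings and 4.077 servings → $3.94.
bell pepper + sunflower seeds: the both-tight solution has a negative serving — not a feasible corner.
oats + sunflower seeds with both tight: 1.751 servings and 2.452 servings → $2.42.
Cheapest feasible corner: $2.42.

$2.42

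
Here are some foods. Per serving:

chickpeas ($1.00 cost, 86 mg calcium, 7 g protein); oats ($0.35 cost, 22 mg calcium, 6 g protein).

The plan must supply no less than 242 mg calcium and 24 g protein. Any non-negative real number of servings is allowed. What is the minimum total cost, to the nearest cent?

Minimising a linear cost over {calcium ≥ 242, protein ≥ 24, servings ≥ 0} — the optimum is at a vertex, using one or two foods.
chickpeas only: max(242/86, 24/7) = 3.429 servings → $3.43.
oats only: max(242/22, 24/6) = 11 servings → $3.85.
chickpeas + oats with both tight: 2.552 servings and 1.022 servings → $2.91.
Cheapest feasible corner: $2.91.

$2.91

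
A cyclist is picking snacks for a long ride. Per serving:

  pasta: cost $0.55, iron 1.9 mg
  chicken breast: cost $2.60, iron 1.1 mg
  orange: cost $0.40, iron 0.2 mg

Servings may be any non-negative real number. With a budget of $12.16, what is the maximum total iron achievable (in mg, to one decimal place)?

42.0 mg

Iron per dollar: pasta 3.455, orange 0.5, chicken breast 0.4231.
With no serving limits, spend the whole cost allowance on pasta: $12.16 / $0.55 × 1.9 mg = 42.0 mg.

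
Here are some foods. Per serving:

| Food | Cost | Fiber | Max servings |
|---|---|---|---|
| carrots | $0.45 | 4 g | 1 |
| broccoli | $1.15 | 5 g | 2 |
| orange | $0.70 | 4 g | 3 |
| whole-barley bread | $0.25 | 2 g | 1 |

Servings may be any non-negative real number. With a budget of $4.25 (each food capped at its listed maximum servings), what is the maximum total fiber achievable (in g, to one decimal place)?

24.3 g

Fiber per dollar: carrots 8.889, whole-barley bread 8, orange 5.714, broccoli 4.348.
Take 1 serving of carrots: spends $0.45, +4.0 g fiber (running total 4.0 g).
Take 1 serving of whole-barley bread: spends $0.25, +2.0 g fiber (running total 6.0 g).
Take 3 servings of orange: spends $2.10, +12.0 g fiber (running total 18.0 g).
Take 1.261 servings of broccoli: spends $1.45, +6.3 g fiber (running total 24.3 g).
Filling greedily by fiber-per-dollar is optimal for one linear limit, giving 24.3 g.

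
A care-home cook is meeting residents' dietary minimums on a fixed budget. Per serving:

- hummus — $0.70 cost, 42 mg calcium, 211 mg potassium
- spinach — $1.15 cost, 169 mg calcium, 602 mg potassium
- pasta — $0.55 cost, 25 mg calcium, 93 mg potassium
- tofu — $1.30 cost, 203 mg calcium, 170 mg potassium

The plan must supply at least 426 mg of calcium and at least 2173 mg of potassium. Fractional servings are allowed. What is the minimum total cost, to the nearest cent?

This is a tiny linear program; its minimum lies at a vertex of the feasible set. List the vertices and price them.
hummus only: max(426/42, 2173/211) = 10.3 servings → $7.21.
spinach only: max(426/169, 2173/602) = 3.61 servings → $4.15.
pasta only: max(426/25, 2173/93) = 23.37 servings → $12.85.
tofu only: max(426/203, 2173/170) = 12.78 servings → $16.62.
hummus + spinach with both targets exact would need a negative amount; discard.
hummus + pasta: the both-tight solution has a negative serving — not a feasible corner.
hummus + tofu: intersection lies outside the first quadrant.
spinach + pasta: intersection lies outside the first quadrant.
spinach + tofu: intersection lies outside the first quadrant.
pasta + tofu with both targets exact would need a negative amount; discard.
So the least-cost plan costs $4.15.

$4.15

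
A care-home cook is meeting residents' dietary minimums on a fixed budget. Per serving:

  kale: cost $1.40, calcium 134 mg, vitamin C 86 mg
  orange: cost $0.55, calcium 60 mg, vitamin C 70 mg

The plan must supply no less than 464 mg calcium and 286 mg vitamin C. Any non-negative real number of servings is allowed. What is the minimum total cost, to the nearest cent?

A basic optimal solution has at most two foods positive. Try each food alone and each pair with both targets met exactly.
kale only: max(464/134, 286/86) = 3.463 servings → $4.85.
orange only: max(464/60, 286/70) = 7.733 servings → $4.25.
kale + orange: the both-tight solution has a negative serving — not a feasible corner.
The minimum over all feasible corners is $4.25.

$4.25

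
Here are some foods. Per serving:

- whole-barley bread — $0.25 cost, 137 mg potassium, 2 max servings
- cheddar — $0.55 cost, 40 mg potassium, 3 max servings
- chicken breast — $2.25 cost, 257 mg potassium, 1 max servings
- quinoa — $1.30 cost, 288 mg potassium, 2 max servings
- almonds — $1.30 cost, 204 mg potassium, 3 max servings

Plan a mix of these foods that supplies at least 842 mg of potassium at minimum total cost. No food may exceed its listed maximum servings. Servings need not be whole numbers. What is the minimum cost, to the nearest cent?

Cost per mg of potassium: whole-barley bread $0.0018, quinoa $0.0045, almonds $0.0064, chicken breast $0.0088, cheddar $0.0138.
Take 2 servings of whole-barley bread: +274.0 mg potassium for $0.50 (total $0.50, still need 568.0 mg).
Take 1.972 servings of quinoa: +568.0 mg potassium for $2.56 (total $3.06, still need 0.0 mg).
Greedy by cheapest-per-mg is optimal for a single linear constraint, so the minimum cost is $3.06.

$3.06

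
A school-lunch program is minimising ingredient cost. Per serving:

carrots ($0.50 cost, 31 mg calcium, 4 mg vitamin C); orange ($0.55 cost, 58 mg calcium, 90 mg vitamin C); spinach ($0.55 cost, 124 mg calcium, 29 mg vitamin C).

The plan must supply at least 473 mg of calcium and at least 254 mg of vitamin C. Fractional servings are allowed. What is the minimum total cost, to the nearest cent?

$2.65

Check every corner: each single food scaled to meet both minima, and each pair solved so both constraints bind.
carrots only: max(473/31, 254/4) = 63.5 servings → $31.75.
orange only: max(473/58, 254/90) = 8.155 servings → $4.49.
spinach only: max(473/124, 254/29) = 8.759 servings → $4.82.
carrots + orange with both tight: 10.88 servings and 2.339 servings → $6.73.
carrots + spinach: the both-tight solution has a negative serving — not a feasible corner.
orange + spinach with both tight: 1.876 servings and 2.937 servings → $2.65.
The minimum over all feasible corners is $2.65.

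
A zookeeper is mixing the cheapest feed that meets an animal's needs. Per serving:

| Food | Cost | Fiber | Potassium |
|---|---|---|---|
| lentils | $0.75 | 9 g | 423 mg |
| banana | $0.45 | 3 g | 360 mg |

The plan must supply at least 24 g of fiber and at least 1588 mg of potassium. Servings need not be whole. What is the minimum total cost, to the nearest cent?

Compare the cost at each extreme point of the feasible region.
lentils only: max(24/9, 1588/423) = 3.754 servings → $2.82.
banana only: max(24/3, 1588/360) = 8 servings → $3.60.
lentils + banana with both tight: 1.967 servings and 2.1 servings → $2.42.
So the least-cost plan costs $2.42.

$2.42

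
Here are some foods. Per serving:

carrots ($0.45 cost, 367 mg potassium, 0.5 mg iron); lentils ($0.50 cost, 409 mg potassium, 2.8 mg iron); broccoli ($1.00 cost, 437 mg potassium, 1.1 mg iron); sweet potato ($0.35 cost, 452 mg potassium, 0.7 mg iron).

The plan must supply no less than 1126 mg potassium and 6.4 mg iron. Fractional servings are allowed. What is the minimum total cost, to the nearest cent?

An LP optimum is at a vertex; with two nutrient constraints at most two foods are used. Check each candidate.
carrots only: max(1126/367, 6.4/0.5) = 12.8 servings → $5.76.
lentils only: max(1126/409, 6.4/2.8) = 2.753 servings → $1.38.
broccoli only: max(1126/437, 6.4/1.1) = 5.818 servings → $5.82.
sweet potato only: max(1126/452, 6.4/0.7) = 9.143 servings → $3.20.
carrots + lentils with both tight: 0.6502 servings and 2.17 servings → $1.38.
carrots + broccoli: the both-tight solution has a negative serving — not a feasible corner.
carrots + sweet potato: intersection lies outside the first quadrant.
lentils + broccoli with both tight: 2.014 servings and 0.6917 servings → $1.70.
lentils + sweet potato with both tight: 2.149 servings and 0.5465 servings → $1.27.
broccoli + sweet potato with both targets exact would need a negative amount; discard.
The minimum over all feasible corners is $1.27.

$1.27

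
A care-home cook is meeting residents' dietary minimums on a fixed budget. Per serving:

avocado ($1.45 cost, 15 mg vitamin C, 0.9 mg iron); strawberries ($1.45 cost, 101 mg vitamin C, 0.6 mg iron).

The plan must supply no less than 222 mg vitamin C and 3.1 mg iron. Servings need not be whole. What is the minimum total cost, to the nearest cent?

Compare the cost at each extreme point of the feasible region.
avocado only: max(222/15, 3.1/0.9) = 14.8 servings → $21.46.
strawberries only: max(222/101, 3.1/0.6) = 5.167 servings → $7.49.
avocado + strawberries with both tight: 2.197 servings and 1.872 servings → $5.90.
So the least-cost plan costs $5.90.

$5.90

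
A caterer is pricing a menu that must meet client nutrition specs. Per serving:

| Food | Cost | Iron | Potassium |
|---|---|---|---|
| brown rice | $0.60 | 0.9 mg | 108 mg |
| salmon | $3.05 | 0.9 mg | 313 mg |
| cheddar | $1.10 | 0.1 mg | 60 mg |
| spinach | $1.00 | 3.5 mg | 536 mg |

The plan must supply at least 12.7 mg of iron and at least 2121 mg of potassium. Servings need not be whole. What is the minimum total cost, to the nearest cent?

For a min-cost LP with two ≥-constraints, a basic feasible solution has at most two positive variables.
brown rice only: max(12.7/0.9, 2121/108) = 19.64 servings → $11.78.
salmon only: max(12.7/0.9, 2121/313) = 14.11 servings → $43.04.
cheddar only: max(12.7/0.1, 2121/60) = 127 servings → $139.70.
spinach only: max(12.7/3.5, 2121/536) = 3.957 servings → $3.96.
brown rice + salmon with both tight: 11.2 servings and 2.912 servings → $15.60.
brown rice + cheddar with both tight: 12.73 servings and 12.44 servings → $21.32.
brown rice + spinach with both targets exact would need a negative amount; discard.
salmon + cheddar: the both-tight solution has a negative serving — not a feasible corner.
salmon + spinach with both tight: 1.005 servings and 3.37 servings → $6.44.
cheddar + spinach with both tight: 3.941 servings and 3.516 servings → $7.85.
Cheapest feasible corner: $3.96.

$3.96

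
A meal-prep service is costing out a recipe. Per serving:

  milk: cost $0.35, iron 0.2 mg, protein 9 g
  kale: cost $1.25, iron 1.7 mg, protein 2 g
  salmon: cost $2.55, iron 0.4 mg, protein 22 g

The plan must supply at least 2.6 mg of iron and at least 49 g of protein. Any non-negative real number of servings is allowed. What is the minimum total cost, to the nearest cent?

milk only: max(2.6/0.2, 49/9) = 13 servings → $4.55.
kale only: max(2.6/1.7, 49/2) = 24.5 servings → $30.62.
salmon only: max(2.6/0.4, 49/22) = 6.5 servings → $16.57.
milk + kale with both tight: 5.242 servings and 0.9128 servings → $2.98.
milk + salmon with both targets exact would need a negative amount; discard.
kale + salmon with both tight: 1.027 servings and 2.134 servings → $6.73.
The minimum over all feasible corners is $2.98.

$2.98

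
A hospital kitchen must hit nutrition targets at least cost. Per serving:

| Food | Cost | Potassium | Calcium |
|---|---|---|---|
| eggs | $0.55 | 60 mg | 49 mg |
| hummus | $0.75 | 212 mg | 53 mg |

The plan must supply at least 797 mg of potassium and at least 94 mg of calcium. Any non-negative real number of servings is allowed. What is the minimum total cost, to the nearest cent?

eggs only: max(797/60, 94/49) = 13.28 servings → $7.31.
hummus only: max(797/212, 94/53) = 3.759 servings → $2.82.
eggs + hummus with both targets exact would need a negative amount; discard.
So the least-cost plan costs $2.82.

$2.82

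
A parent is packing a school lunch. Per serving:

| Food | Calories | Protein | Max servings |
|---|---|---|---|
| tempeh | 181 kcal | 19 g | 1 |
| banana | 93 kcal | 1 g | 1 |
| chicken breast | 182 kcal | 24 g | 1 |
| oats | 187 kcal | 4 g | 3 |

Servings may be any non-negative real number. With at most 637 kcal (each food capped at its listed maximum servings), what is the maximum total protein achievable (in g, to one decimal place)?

Protein per kcal: chicken breast 0.1319, tempeh 0.105, oats 0.02139, banana 0.01075.
Take 1 serving of chicken breast: uses 182 kcal, +24.0 g protein (running total 24.0 g).
Take 1 serving of tempeh: uses 181 kcal, +19.0 g protein (running total 43.0 g).
Take 1.465 servings of oats: uses 274 kcal, +5.9 g protein (running total 48.9 g).
Greedy by best ratio exhausts the calories allowance optimally: 48.9 g.

48.9 g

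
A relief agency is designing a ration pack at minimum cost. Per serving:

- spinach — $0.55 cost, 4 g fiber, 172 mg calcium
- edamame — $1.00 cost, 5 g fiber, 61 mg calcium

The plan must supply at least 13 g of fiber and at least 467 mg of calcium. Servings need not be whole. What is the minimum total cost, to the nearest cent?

For a min-cost LP with two ≥-constraints, a basic feasible solution has at most two positive variables.
spinach only: max(13/4, 467/172) = 3.25 servings → $1.79.
edamame only: max(13/5, 467/61) = 7.656 servings → $7.66.
spinach + edamame with both tight: 2.503 servings and 0.5974 servings → $1.97.
The minimum over all feasible corners is $1.79.

$1.79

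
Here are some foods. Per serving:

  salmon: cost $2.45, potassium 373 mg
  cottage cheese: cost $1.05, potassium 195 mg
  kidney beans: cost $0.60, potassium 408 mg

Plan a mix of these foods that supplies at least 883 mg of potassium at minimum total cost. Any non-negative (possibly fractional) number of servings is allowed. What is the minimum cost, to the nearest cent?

$1.30

Cost per mg of potassium: kidney beans $0.0015, cottage cheese $0.0054, salmon $0.0066.
With no serving limits, use only kidney beans: 883 mg / 408 mg = 2.164 servings × $0.60 = $1.30.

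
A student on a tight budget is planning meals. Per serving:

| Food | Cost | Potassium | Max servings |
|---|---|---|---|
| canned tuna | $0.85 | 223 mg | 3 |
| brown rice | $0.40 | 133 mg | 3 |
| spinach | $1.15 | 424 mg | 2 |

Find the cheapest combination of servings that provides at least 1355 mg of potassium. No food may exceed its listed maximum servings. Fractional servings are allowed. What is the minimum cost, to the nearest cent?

Cost per mg of potassium: spinach $0.0027, brown rice $0.0030, canned tuna $0.0038.
Take 2 servings of spinach: +848.0 mg potassium for $2.30 (total $2.30, still need 507.0 mg).
Take 3 servings of brown rice: +399.0 mg potassium for $1.20 (total $3.50, still need 108.0 mg).
Take 0.4843 servings of canned tuna: +108.0 mg potassium for $0.41 (total $3.91, still need 0.0 mg).
Greedy by cheapest-per-mg is optimal for a single linear constraint, so the minimum cost is $3.91.

$3.91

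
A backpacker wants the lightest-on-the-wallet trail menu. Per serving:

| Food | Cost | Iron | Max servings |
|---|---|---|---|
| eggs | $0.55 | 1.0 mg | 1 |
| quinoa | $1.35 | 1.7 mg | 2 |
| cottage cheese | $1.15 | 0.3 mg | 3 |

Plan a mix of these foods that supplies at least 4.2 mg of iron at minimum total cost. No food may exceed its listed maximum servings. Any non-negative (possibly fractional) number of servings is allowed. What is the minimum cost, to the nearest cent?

Cost per mg of iron: eggs $0.5500, quinoa $0.7941, cottage cheese $3.8333.
Take 1 serving of eggs: +1.0 mg iron for $0.55 (total $0.55, still need 3.2 mg).
Take 1.882 servings of quinoa: +3.2 mg iron for $2.54 (total $3.09, still need 0.0 mg).
Greedy by cheapest-per-mg is optimal for a single linear constraint, so the minimum cost is $3.09.

$3.09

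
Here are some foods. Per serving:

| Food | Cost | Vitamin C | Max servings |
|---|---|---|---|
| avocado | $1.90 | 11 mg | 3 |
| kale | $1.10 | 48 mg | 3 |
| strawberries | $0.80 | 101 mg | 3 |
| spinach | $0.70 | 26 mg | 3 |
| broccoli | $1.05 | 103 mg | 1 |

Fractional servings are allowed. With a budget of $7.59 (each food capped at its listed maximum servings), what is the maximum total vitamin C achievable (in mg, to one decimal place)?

Vitamin C per dollar: strawberries 126.2, broccoli 98.1, kale 43.64, spinach 37.14, avocado 5.789.
Take 3 servings of strawberries: spends $2.40, +303.0 mg vitamin C (running total 303.0 mg).
Take 1 serving of broccoli: spends $1.05, +103.0 mg vitamin C (running total 406.0 mg).
Take 3 servings of kale: spends $3.30, +144.0 mg vitamin C (running total 550.0 mg).
Take 1.2 servings of spinach: spends $0.84, +31.2 mg vitamin C (running total 581.2 mg).
Filling greedily by vitamin C-per-dollar is optimal for one linear limit, giving 581.2 mg.

581.2 mg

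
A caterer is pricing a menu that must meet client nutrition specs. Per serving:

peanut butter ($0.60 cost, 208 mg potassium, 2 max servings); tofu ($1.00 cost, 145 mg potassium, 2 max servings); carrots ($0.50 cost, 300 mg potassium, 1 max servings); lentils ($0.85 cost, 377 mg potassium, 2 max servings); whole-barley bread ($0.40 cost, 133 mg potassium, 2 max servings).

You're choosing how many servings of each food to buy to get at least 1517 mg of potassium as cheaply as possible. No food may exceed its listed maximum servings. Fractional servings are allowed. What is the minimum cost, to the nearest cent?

Cost per mg of potassium: carrots $0.0017, lentils $0.0023, peanut butter $0.0029, whole-barley bread $0.0030, tofu $0.0069.
Take 1 serving of carrots: +300.0 mg potassium for $0.50 (total $0.50, still need 1217.0 mg).
Take 2 servings of lentils: +754.0 mg potassium for $1.70 (total $2.20, still need 463.0 mg).
Take 2 servings of peanut butter: +416.0 mg potassium for $1.20 (total $3.40, still need 47.0 mg).
Take 0.3534 servings of whole-barley bread: +47.0 mg potassium for $0.14 (total $3.54, still need 0.0 mg).
Filling from the cheapest source first is optimal under one linear minimum: $3.54.

$3.54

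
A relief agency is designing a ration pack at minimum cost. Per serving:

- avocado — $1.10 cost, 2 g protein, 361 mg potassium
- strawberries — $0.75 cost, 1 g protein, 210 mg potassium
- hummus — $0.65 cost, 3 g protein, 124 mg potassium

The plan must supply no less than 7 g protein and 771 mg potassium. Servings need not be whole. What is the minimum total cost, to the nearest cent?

This is a tiny linear program; its minimum lies at a vertex of the feasible set. List the vertices and price them.
avocado only: max(7/2, 771/361) = 3.5 servings → $3.85.
strawberries only: max(7/1, 771/210) = 7 servings → $5.25.
hummus only: max(7/3, 771/124) = 6.218 servings → $4.04.
avocado + strawberries: intersection lies outside the first quadrant.
avocado + hummus with both tight: 1.731 servings and 1.18 servings → $2.67.
strawberries + hummus with both tight: 2.856 servings and 1.381 servings → $3.04.
Cheapest feasible corner: $2.67.

$2.67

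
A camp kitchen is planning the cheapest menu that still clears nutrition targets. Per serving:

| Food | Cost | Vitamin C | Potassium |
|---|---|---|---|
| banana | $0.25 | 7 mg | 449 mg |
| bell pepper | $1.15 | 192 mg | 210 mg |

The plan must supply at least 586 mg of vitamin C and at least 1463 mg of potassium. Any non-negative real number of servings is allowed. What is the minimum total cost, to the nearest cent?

A basic optimal solution has at most two foods positive. Try each food alone and each pair with both targets met exactly.
banana only: max(586/7, 1463/449) = 83.71 servings → $20.93.
bell pepper only: max(586/192, 1463/210) = 6.967 servings → $8.01.
banana + bell pepper with both tight: 1.863 servings and 2.984 servings → $3.90.
The minimum over all feasible corners is $3.90.

$3.90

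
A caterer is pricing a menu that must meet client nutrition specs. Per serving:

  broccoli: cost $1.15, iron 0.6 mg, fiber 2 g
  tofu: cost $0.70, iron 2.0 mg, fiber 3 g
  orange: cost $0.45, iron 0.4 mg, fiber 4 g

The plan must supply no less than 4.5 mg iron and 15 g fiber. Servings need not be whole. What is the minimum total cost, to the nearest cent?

$2.33

broccoli only: max(4.5/0.6, 15/2) = 7.5 servings → $8.62.
tofu only: max(4.5/2.0, 15/3) = 5 servings → $3.50.
orange only: max(4.5/0.4, 15/4) = 11.25 servings → $5.06.
broccoli + tofu with both tight: 7.5 servings and 0 servings → $8.62.
broccoli + orange with both tight: 7.5 servings and 0 servings → $8.62.
tofu + orange with both tight: 1.765 servings and 2.426 servings → $2.33.
So the least-cost plan costs $2.33.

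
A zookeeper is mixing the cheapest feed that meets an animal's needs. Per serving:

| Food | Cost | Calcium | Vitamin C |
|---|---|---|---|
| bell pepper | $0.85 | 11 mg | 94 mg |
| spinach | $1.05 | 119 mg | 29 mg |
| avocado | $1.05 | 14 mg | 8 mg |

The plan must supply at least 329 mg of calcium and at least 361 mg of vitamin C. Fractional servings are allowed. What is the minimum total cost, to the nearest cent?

$5.22

A basic optimal solution has at most two foods positive. Try each food alone and each pair with both targets met exactly.
bell pepper only: max(329/11, 361/94) = 29.91 servings → $25.42.
spinach only: max(329/119, 361/29) = 12.45 servings → $13.07.
avocado only: max(329/14, 361/8) = 45.12 servings → $47.38.
bell pepper + spinach with both tight: 3.075 servings and 2.48 servings → $5.22.
bell pepper + avocado with both tight: 1.972 servings and 21.95 servings → $24.72.
spinach + avocado: the both-tight solution has a negative serving — not a feasible corner.
So the least-cost plan costs $5.22.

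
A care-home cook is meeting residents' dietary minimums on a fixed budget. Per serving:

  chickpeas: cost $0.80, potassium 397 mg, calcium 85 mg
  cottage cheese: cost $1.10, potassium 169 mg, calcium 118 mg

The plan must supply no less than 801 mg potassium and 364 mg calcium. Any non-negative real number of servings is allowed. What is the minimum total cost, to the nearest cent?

chickpeas only: max(801/397, 364/85) = 4.282 servings → $3.43.
cottage cheese only: max(801/169, 364/118) = 4.74 servings → $5.21.
chickpeas + cottage cheese with both tight: 1.016 servings and 2.353 servings → $3.40.
The minimum over all feasible corners is $3.40.

$3.40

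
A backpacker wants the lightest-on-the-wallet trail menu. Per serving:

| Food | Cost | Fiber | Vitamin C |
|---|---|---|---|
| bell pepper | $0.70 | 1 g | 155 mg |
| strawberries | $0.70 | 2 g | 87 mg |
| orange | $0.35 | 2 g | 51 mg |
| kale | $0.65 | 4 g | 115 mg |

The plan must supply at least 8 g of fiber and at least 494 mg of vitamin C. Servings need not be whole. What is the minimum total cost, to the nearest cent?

This is a tiny linear program; its minimum lies at a vertex of the feasible set. List the vertices and price them.
bell pepper only: max(8/1, 494/155) = 8 servings → $5.60.
strawberries only: max(8/2, 494/87) = 5.678 servings → $3.97.
orange only: max(8/2, 494/51) = 9.686 servings → $3.39.
kale only: max(8/4, 494/115) = 4.296 servings → $2.79.
bell pepper + strawberries with both tight: 1.309 servings and 3.345 servings → $3.26.
bell pepper + orange with both tight: 2.239 servings and 2.88 servings → $2.58.
bell pepper + kale with both tight: 2.091 servings and 1.477 servings → $2.42.
strawberries + orange with both targets exact would need a negative amount; discard.
strawberries + kale with both targets exact would need a negative amount; discard.
orange + kale: intersection lies outside the first quadrant.
The minimum over all feasible corners is $2.42.

$2.42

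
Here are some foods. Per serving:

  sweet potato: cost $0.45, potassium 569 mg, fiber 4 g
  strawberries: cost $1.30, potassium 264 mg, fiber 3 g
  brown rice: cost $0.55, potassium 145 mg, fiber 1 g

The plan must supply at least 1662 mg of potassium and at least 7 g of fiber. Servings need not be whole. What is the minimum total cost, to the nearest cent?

$1.31

An LP optimum is at a vertex; with two nutrient constraints at most two foods are used. Check each candidate.
sweet potato only: max(1662/569, 7/4) = 2.921 servings → $1.31.
strawberries only: max(1662/264, 7/3) = 6.295 servings → $8.18.
brown rice only: max(1662/145, 7/1) = 11.46 servings → $6.30.
sweet potato + strawberries with both targets exact would need a negative amount; discard.
sweet potato + brown rice with both targets exact would need a negative amount; discard.
strawberries + brown rice: the both-tight solution has a negative serving — not a feasible corner.
Cheapest feasible corner: $1.31.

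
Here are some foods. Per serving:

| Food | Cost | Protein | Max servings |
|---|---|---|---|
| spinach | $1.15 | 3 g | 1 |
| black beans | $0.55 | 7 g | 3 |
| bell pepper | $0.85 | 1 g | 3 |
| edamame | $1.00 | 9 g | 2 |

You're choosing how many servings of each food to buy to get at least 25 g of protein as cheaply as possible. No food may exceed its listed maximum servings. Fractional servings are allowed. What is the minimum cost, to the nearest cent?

Cost per g of protein: black beans $0.0786, edamame $0.1111, spinach $0.3833, bell pepper $0.8500.
Take 3 servings of black beans: +21.0 g protein for $1.65 (total $1.65, still need 4.0 g).
Take 0.4444 servings of edamame: +4.0 g protein for $0.44 (total $2.09, still need 0.0 g).
Filling from the cheapest source first is optimal under one linear minimum: $2.09.

$2.09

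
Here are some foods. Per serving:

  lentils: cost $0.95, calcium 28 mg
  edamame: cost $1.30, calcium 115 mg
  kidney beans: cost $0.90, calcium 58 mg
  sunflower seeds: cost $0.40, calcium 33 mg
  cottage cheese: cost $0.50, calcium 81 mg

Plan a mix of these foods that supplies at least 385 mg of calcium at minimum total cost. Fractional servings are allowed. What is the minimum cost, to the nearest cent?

$2.38

Cost per mg of calcium: cottage cheese $0.0062, edamame $0.0113, sunflower seeds $0.0121, kidney beans $0.0155, lentils $0.0339.
With no serving limits, use only cottage cheese: 385 mg / 81 mg = 4.753 servings × $0.50 = $2.38.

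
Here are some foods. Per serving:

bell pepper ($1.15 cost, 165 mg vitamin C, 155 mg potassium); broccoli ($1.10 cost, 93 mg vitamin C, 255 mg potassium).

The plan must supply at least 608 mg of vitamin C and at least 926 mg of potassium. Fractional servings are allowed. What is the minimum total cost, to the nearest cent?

A basic optimal solution has at most two foods positive. Try each food alone and each pair with both targets met exactly.
bell pepper only: max(608/165, 926/155) = 5.974 servings → $6.87.
broccoli only: max(608/93, 926/255) = 6.538 servings → $7.19.
bell pepper + broccoli with both tight: 2.492 servings and 2.117 servings → $5.19.
So the least-cost plan costs $5.19.

$5.19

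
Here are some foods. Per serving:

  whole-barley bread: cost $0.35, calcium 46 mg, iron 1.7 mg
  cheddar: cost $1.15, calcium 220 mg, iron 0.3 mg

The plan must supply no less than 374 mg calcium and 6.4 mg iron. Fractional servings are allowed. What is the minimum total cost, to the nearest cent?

$2.35

A basic optimal solution has at most two foods positive. Try each food alone and each pair with both targets met exactly.
whole-barley bread only: max(374/46, 6.4/1.7) = 8.13 servings → $2.85.
cheddar only: max(374/220, 6.4/0.3) = 21.33 servings → $24.53.
whole-barley bread + cheddar with both tight: 3.597 servings and 0.9478 servings → $2.35.
So the least-cost plan costs $2.35.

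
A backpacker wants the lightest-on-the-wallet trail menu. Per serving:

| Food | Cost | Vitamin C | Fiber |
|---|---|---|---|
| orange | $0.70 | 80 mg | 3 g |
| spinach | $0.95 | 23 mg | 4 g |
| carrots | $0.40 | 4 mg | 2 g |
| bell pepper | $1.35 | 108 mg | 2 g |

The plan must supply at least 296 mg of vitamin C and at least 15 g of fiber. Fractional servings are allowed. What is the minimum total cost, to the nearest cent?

$3.36

An LP optimum is at a vertex; with two nutrient constraints at most two foods are used. Check each candidate.
orange only: max(296/80, 15/3) = 5 servings → $3.50.
spinach only: max(296/23, 15/4) = 12.87 servings → $12.23.
carrots only: max(296/4, 15/2) = 74 servings → $29.60.
bell pepper only: max(296/108, 15/2) = 7.5 servings → $10.12.
orange + spinach with both tight: 3.343 servings and 1.243 servings → $3.52.
orange + carrots with both tight: 3.595 servings and 2.108 servings → $3.36.
orange + bell pepper: intersection lies outside the first quadrant.
spinach + carrots with both targets exact would need a negative amount; discard.
spinach + bell pepper with both tight: 2.663 servings and 2.174 servings → $5.46.
carrots + bell pepper with both tight: 4.942 servings and 2.558 servings → $5.43.
Cheapest feasible corner: $3.36.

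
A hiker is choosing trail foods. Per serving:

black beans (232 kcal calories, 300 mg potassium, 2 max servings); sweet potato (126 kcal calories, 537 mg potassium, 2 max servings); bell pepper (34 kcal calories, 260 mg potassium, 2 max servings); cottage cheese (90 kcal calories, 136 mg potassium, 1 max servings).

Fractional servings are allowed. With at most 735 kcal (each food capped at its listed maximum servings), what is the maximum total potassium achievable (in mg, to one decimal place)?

2150.3 mg

Potassium per kcal: bell pepper 7.647, sweet potato 4.262, cottage cheese 1.511, black beans 1.293.
Take 2 servings of bell pepper: uses 68 kcal, +520.0 mg potassium (running total 520.0 mg).
Take 2 servings of sweet potato: uses 252 kcal, +1074.0 mg potassium (running total 1594.0 mg).
Take 1 serving of cottage cheese: uses 90 kcal, +136.0 mg potassium (running total 1730.0 mg).
Take 1.401 servings of black beans: uses 325 kcal, +420.3 mg potassium (running total 2150.3 mg).
Greedy by best ratio exhausts the calories allowance optimally: 2150.3 mg.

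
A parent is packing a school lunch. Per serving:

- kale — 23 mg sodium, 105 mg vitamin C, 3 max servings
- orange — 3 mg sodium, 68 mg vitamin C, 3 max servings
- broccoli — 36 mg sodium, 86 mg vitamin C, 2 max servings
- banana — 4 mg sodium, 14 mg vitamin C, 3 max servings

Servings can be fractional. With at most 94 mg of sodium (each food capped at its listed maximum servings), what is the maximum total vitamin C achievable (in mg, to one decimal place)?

Vitamin C per mg sodium: orange 22.67, kale 4.565, banana 3.5, broccoli 2.389.
Take 3 servings of orange: uses 9 mg sodium, +204.0 mg vitamin C (running total 204.0 mg).
Take 3 servings of kale: uses 69 mg sodium, +315.0 mg vitamin C (running total 519.0 mg).
Take 3 servings of banana: uses 12 mg sodium, +42.0 mg vitamin C (running total 561.0 mg).
Take 0.1111 servings of broccoli: uses 4 mg sodium, +9.6 mg vitamin C (running total 570.6 mg).
Greedy by best ratio exhausts the sodium allowance optimally: 570.6 mg.

570.6 mg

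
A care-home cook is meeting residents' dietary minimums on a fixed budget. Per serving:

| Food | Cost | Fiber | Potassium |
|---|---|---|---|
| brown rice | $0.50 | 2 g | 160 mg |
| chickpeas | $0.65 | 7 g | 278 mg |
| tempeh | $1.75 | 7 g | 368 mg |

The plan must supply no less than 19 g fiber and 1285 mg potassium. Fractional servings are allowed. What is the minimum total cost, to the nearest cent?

Two binding constraints pin down two serving amounts, so the optimal mix uses at most two foods. The candidates are each food alone (scaled to the tighter of fiber/potassium) and each pair with both constraints tight.
brown rice only: max(19/2, 1285/160) = 9.5 servings → $4.75.
chickpeas only: max(19/7, 1285/278) = 4.622 servings → $3.00.
tempeh only: max(19/7, 1285/368) = 3.492 servings → $6.11.
brown rice + chickpeas with both tight: 6.583 servings and 0.8333 servings → $3.83.
brown rice + tempeh with both tight: 5.216 servings and 1.224 servings → $4.75.
chickpeas + tempeh with both targets exact would need a negative amount; discard.
So the least-cost plan costs $3.00.

$3.00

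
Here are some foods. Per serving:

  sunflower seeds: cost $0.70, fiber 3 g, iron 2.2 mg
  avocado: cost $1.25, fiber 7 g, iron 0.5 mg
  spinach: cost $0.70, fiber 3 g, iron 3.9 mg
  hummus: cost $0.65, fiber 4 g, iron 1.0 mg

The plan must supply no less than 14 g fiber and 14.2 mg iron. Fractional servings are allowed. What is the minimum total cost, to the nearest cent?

$3.00

Check every corner: each single food scaled to meet both minima, and each pair solved so both constraints bind.
sunflower seeds only: max(14/3, 14.2/2.2) = 6.455 servings → $4.52.
avocado only: max(14/7, 14.2/0.5) = 28.4 servings → $35.50.
spinach only: max(14/3, 14.2/3.9) = 4.667 servings → $3.27.
hummus only: max(14/4, 14.2/1.0) = 14.2 servings → $9.23.
sunflower seeds + avocado: intersection lies outside the first quadrant.
sunflower seeds + spinach with both tight: 2.353 servings and 2.314 servings → $3.27.
sunflower seeds + hummus: the both-tight solution has a negative serving — not a feasible corner.
avocado + spinach with both tight: 0.4651 servings and 3.581 servings → $3.09.
avocado + hummus: the both-tight solution has a negative serving — not a feasible corner.
spinach + hummus with both tight: 3.397 servings and 0.9524 servings → $3.00.
The minimum over all feasible corners is $3.00.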